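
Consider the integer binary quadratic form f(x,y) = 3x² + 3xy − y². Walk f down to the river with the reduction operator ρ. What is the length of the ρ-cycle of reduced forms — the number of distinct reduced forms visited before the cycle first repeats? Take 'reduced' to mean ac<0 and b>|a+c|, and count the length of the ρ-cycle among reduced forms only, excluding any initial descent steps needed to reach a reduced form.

D = 21, ⌊√D⌋ = 4
river: ρ → (-1,3,3)
river: ρ → (3,3,-1)
ρ-cycle length = 2 (tail of 0 descent steps not counted)

2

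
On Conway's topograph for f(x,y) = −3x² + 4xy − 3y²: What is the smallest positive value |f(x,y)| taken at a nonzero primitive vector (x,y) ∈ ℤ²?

translate: b→2 (≡-4 mod 6), so (3,-4,3)→(3,2,2)
flip: (3,2,2)→(2,-2,3)
translate: b→2 (≡-2 mod 4), so (2,-2,3)→(2,2,3)
reduced (well bottom): (2,2,3) with a≤c, −a<b≤a
well minimum |f| = |-2| = 2 (negative-definite)

2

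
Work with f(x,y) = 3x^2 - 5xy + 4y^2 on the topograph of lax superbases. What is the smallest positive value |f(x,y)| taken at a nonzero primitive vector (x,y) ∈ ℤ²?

translate: b→1 (≡-5 mod 6), so (3,-5,4)→(3,1,2)
flip: (3,1,2)→(2,-1,3)
reduced (well bottom): (2,-1,3) with a≤c, −a<b≤a
well minimum = a = 2

2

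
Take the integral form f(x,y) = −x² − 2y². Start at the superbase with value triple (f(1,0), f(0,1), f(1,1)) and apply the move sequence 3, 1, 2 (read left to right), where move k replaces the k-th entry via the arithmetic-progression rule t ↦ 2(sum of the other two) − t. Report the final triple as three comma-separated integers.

start (-1,-2,-3) = (f(1,0),f(0,1),f(1,1))
replace slot 3: 2·((-1)+(-2)) − (-3) = -3 → (-1,-2,-3)
replace slot 1: 2·((-2)+(-3)) − (-1) = -9 → (-9,-2,-3)
replace slot 2: 2·((-9)+(-3)) − (-2) = -22 → (-9,-22,-3)

-9,-22,-3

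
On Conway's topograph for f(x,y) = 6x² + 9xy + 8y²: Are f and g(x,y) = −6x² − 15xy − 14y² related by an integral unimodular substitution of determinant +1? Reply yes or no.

D₁ = -111, D₂ = -111
f: translate: b→-3 (≡9 mod 12), so (6,9,8)→(6,-3,5)
f: flip: (6,-3,5)→(5,3,6)
f: reduced (well bottom): (5,3,6) with a≤c, −a<b≤a
g is negative-definite; reduce −g:
−g: translate: b→3 (≡15 mod 12), so (6,15,14)→(6,3,5)
−g: flip: (6,3,5)→(5,-3,6)
−g: reduced (well bottom): (5,-3,6) with a≤c, −a<b≤a
flip sign back: reduced form of g is (-5,3,-6)
reduced forms (5, 3, 6) vs (-5, 3, -6) ⇒ inequivalent

no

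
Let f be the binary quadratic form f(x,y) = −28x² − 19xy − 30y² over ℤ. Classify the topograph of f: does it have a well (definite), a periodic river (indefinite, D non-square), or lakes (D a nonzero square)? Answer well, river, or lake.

D = b²−4ac = (-19)² − 4·(-28)·(-30) = -2999
D < 0 ⇒ definite ⇒ every region one sign ⇒ single well

well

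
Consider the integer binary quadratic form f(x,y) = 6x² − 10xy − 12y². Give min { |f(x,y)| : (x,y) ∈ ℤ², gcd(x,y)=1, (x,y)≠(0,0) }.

descent: ρ → (-12,10,6)  [lands on river]
river: ρ → (6,14,-8)
river: ρ → (-8,18,2)
river: ρ → (2,18,-8)
river: ρ → (-8,14,6)
river: ρ → (6,10,-12)
river: ρ → (-12,14,4)
river: ρ → (4,18,-4)
river: ρ → (-4,14,12)
river: ρ → (12,10,-6)
river: ρ → (-6,14,8)
river: ρ → (8,18,-2)
river: ρ → (-2,18,8)
river: ρ → (8,14,-6)
river: ρ → (-6,10,12)
river: ρ → (12,14,-4)
river: ρ → (-4,18,4)
river: ρ → (4,14,-12)
closes: descent 1, river 18
min |a| on river = 2

2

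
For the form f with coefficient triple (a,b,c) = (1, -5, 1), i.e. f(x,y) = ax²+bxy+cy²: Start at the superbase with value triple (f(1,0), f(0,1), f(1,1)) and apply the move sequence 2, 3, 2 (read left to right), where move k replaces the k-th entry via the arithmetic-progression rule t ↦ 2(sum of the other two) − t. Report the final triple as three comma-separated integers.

start (1,1,-3) = (f(1,0),f(0,1),f(1,1))
replace slot 2: 2·(1+(-3)) − 1 = -5 → (1,-5,-3)
replace slot 3: 2·(1+(-5)) − (-3) = -5 → (1,-5,-5)
replace slot 2: 2·(1+(-5)) − (-5) = -3 → (1,-3,-5)

1,-3,-5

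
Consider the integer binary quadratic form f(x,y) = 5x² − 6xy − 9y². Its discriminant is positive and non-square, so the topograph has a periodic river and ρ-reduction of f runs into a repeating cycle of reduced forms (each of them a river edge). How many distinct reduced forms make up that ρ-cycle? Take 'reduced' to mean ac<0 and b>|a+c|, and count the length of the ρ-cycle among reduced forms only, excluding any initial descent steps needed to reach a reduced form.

D = 216, ⌊√D⌋ = 14
descent: ρ → (-9,6,5)  [lands on river]
river: ρ → (5,14,-1)
river: ρ → (-1,14,5)
river: ρ → (5,6,-9)
river: ρ → (-9,12,2)
river: ρ → (2,12,-9)
ρ-cycle length = 6 (tail of 1 descent step not counted)

6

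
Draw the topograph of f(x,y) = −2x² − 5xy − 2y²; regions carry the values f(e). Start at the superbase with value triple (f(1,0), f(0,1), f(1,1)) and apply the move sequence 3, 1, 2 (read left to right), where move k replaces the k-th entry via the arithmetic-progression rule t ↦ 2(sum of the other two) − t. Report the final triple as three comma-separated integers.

start (-2,-2,-9) = (f(1,0),f(0,1),f(1,1))
replace slot 3: 2·((-2)+(-2)) − (-9) = 1 → (-2,-2,1)
replace slot 1: 2·((-2)+1) − (-2) = 0 → (0,-2,1)
replace slot 2: 2·(0+1) − (-2) = 4 → (0,4,1)

0,4,1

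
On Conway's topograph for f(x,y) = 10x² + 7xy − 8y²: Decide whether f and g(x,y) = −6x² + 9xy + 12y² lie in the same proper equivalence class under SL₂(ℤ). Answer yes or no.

D₁ = 369, D₂ = 369
river cycle of f (length 16): (-8, 9, 9), (9, 9, -8), (-8, 7, 10), (10, 13, -5), (-5, 17, 4), (4, 15, -9), (-9, 3, 10), (10, 17, -2), (-2, 19, 1), (1, 19, -2), … (6 more)
river cycle of g (length 10): (12, 15, -3), (-3, 15, 12), (12, 9, -6), (-6, 15, 6), (6, 9, -12), (-12, 15, 3), (3, 15, -12), (-12, 9, 6), (6, 15, -6), (-6, 9, 12)
cycles differ ⇒ inequivalent

no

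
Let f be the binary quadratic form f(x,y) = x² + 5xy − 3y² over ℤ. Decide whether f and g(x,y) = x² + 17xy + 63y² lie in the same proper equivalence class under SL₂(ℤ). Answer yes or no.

D₁ = 37, D₂ = 37
river cycle of f (length 6): (-3, 1, 3), (3, 5, -1), (-1, 5, 3), (3, 1, -3), (-3, 5, 1), (1, 5, -3)
river cycle of g (length 6): (1, 5, -3), (-3, 1, 3), (3, 5, -1), (-1, 5, 3), (3, 1, -3), (-3, 5, 1)
cycles coincide ⇒ equivalent

yes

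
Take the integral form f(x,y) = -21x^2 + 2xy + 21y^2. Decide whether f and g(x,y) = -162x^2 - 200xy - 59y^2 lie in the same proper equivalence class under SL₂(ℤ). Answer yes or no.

D₁ = 1768, D₂ = 1768
river cycle of f (length 6): (21, 40, -2), (-2, 40, 21), (21, 2, -21), (-21, 40, 2), (2, 40, -21), (-21, 2, 21)
river cycle of g (length 6): (2, 40, -21), (-21, 2, 21), (21, 40, -2), (-2, 40, 21), (21, 2, -21), (-21, 40, 2)
cycles coincide ⇒ equivalent

yes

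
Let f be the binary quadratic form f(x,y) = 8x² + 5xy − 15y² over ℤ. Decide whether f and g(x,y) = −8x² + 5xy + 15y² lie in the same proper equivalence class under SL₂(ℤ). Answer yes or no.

D₁ = 505, D₂ = 505
river cycle of f (length 8): (8, 21, -2), (-2, 19, 18), (18, 17, -3), (-3, 19, 12), (12, 5, -10), (-10, 15, 7), (7, 13, -12), (-12, 11, 8)
river cycle of g (length 8): (-8, 21, 2), (2, 19, -18), (-18, 17, 3), (3, 19, -12), (-12, 5, 10), (10, 15, -7), (-7, 13, 12), (12, 11, -8)
cycles differ ⇒ inequivalent

no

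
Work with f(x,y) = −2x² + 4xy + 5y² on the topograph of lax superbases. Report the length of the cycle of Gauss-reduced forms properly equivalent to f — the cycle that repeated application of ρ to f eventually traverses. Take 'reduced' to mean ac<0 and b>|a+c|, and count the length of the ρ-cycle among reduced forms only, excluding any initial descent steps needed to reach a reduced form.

D = 56, ⌊√D⌋ = 7
river: ρ → (5,6,-1)
river: ρ → (-1,6,5)
river: ρ → (5,4,-2)
river: ρ → (-2,4,5)
ρ-cycle length = 4 (tail of 0 descent steps not counted)

4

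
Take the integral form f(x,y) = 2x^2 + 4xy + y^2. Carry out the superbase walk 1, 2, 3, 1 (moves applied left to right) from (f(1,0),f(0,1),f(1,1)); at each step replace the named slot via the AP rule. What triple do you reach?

start (2,1,7) = (f(1,0),f(0,1),f(1,1))
replace slot 1: 2·(1+7) − 2 = 14 → (14,1,7)
replace slot 2: 2·(14+7) − 1 = 41 → (14,41,7)
replace slot 3: 2·(14+41) − 7 = 103 → (14,41,103)
replace slot 1: 2·(41+103) − 14 = 274 → (274,41,103)

274,41,103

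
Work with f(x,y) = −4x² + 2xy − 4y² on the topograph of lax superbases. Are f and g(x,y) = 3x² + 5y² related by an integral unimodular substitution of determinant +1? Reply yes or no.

D₁ = -60, D₂ = -60
f is negative-definite; reduce −f:
−f: flip: (4,-2,4)→(4,2,4)
−f: reduced (well bottom): (4,2,4) with a≤c, −a<b≤a
flip sign back: reduced form of f is (-4,-2,-4)
g: reduced (well bottom): (3,0,5) with a≤c, −a<b≤a
reduced forms (-4, -2, -4) vs (3, 0, 5) ⇒ inequivalent

no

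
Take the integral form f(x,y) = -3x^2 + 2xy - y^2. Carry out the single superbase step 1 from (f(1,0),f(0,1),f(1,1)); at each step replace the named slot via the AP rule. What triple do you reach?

start (-3,-1,-2) = (f(1,0),f(0,1),f(1,1))
replace slot 1: 2·((-1)+(-2)) − (-3) = -3 → (-3,-1,-2)

-3,-1,-2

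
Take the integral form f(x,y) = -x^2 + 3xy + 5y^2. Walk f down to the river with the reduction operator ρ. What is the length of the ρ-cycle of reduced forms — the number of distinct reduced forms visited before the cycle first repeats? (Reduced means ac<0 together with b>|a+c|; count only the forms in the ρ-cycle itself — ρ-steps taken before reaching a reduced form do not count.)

D = 29, ⌊√D⌋ = 5
descent: ρ → (5,-3,-1)
descent: ρ → (-1,5,1)  [lands on river]
river: ρ → (1,5,-1)
ρ-cycle length = 2 (tail of 2 descent steps not counted)

2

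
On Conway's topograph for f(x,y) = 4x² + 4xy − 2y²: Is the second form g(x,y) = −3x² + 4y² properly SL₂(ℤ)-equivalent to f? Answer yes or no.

D₁ = 48, D₂ = 48
river cycle of f (length 2): (-2, 4, 4), (4, 4, -2)
river cycle of g (length 2): (-3, 6, 1), (1, 6, -3)
cycles differ ⇒ inequivalent

no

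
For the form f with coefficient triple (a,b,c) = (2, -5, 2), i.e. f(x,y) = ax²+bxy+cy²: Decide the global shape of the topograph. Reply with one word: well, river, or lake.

D = b²−4ac = (-5)² − 4·2·2 = 9
D = 3² is a perfect square ⇒ form factors over ℤ ⇒ lakes

lake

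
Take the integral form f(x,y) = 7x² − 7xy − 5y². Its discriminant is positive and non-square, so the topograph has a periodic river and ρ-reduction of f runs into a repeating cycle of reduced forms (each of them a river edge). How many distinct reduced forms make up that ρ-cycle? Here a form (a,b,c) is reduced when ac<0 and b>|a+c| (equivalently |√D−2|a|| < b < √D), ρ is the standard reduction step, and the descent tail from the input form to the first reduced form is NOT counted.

D = 189, ⌊√D⌋ = 13
descent: ρ → (-5,7,7)  [lands on river]
river: ρ → (7,7,-5)
river: ρ → (-5,13,1)
river: ρ → (1,13,-5)
ρ-cycle length = 4 (tail of 1 descent step not counted)

4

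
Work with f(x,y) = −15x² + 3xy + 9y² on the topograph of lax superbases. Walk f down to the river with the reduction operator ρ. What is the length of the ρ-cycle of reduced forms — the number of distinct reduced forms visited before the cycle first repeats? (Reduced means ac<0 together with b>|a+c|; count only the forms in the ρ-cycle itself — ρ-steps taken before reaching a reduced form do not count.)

D = 549, ⌊√D⌋ = 23
descent: ρ → (9,15,-9)  [lands on river]
river: ρ → (-9,21,3)
river: ρ → (3,21,-9)
river: ρ → (-9,15,9)
river: ρ → (9,21,-3)
river: ρ → (-3,21,9)
ρ-cycle length = 6 (tail of 1 descent step not counted)

6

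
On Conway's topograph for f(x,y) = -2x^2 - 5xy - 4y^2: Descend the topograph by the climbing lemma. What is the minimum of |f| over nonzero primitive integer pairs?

translate: b→1 (≡5 mod 4), so (2,5,4)→(2,1,1)
flip: (2,1,1)→(1,-1,2)
translate: b→1 (≡-1 mod 2), so (1,-1,2)→(1,1,2)
reduced (well bottom): (1,1,2) with a≤c, −a<b≤a
well minimum |f| = |-1| = 1 (negative-definite)

1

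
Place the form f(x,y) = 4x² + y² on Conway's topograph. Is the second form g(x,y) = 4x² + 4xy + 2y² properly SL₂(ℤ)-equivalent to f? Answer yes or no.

D₁ = -16, D₂ = -16
f: flip: (4,0,1)→(1,0,4)
f: reduced (well bottom): (1,0,4) with a≤c, −a<b≤a
g: flip: (4,4,2)→(2,-4,4)
g: translate: b→0 (≡-4 mod 4), so (2,-4,4)→(2,0,2)
g: reduced (well bottom): (2,0,2) with a≤c, −a<b≤a
reduced forms (1, 0, 4) vs (2, 0, 2) ⇒ inequivalent

no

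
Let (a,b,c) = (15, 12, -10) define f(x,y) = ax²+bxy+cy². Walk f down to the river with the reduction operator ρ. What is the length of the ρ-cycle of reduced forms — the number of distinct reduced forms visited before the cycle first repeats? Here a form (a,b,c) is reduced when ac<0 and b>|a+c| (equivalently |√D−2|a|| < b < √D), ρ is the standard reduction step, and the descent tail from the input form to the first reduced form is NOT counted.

D = 744, ⌊√D⌋ = 27
river: ρ → (-10,8,17)
river: ρ → (17,26,-1)
river: ρ → (-1,26,17)
river: ρ → (17,8,-10)
river: ρ → (-10,12,15)
river: ρ → (15,18,-7)
river: ρ → (-7,24,6)
river: ρ → (6,24,-7)
river: ρ → (-7,18,15)
river: ρ → (15,12,-10)
ρ-cycle length = 10 (tail of 0 descent steps not counted)

10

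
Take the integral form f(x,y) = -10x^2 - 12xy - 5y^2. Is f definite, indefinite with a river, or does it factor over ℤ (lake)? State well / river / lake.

D = b²−4ac = (-12)² − 4·(-10)·(-5) = -56
D < 0 ⇒ definite ⇒ every region one sign ⇒ single well

well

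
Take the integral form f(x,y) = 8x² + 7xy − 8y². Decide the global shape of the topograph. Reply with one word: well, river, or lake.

D = b²−4ac = 7² − 4·8·(-8) = 305
D > 0 non-square ⇒ indefinite ⇒ periodic river

river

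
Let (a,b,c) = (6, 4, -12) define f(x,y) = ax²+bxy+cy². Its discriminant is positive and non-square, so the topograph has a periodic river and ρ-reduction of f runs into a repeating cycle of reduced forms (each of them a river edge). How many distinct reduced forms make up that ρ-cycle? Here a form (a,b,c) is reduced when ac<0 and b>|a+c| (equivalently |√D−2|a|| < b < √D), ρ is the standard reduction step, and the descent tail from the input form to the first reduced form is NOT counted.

D = 304, ⌊√D⌋ = 17
descent: ρ → (-12,-4,6)
descent: ρ → (6,16,-2)  [lands on river]
river: ρ → (-2,16,6)
river: ρ → (6,8,-10)
river: ρ → (-10,12,4)
river: ρ → (4,12,-10)
river: ρ → (-10,8,6)
ρ-cycle length = 6 (tail of 2 descent steps not counted)

6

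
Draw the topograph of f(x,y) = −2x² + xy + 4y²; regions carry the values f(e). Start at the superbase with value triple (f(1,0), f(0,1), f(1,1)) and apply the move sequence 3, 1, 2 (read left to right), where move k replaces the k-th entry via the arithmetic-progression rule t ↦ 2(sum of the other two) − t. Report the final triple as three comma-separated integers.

start (-2,4,3) = (f(1,0),f(0,1),f(1,1))
replace slot 3: 2·((-2)+4) − 3 = 1 → (-2,4,1)
replace slot 1: 2·(4+1) − (-2) = 12 → (12,4,1)
replace slot 2: 2·(12+1) − 4 = 22 → (12,22,1)

12,22,1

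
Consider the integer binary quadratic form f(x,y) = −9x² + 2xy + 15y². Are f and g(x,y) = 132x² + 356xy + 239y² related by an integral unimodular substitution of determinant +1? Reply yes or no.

D₁ = 544, D₂ = 544
river cycle of f (length 4): (-9, 20, 4), (4, 20, -9), (-9, 16, 8), (8, 16, -9)
river cycle of g (length 4): (-9, 20, 4), (4, 20, -9), (-9, 16, 8), (8, 16, -9)
cycles coincide ⇒ equivalent

yes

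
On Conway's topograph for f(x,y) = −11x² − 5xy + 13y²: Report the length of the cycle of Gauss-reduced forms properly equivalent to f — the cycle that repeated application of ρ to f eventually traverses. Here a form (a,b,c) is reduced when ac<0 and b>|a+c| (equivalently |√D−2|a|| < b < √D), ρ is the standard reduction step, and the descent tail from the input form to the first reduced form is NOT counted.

D = 597, ⌊√D⌋ = 24
descent: ρ → (13,5,-11)  [lands on river]
river: ρ → (-11,17,7)
river: ρ → (7,11,-17)
river: ρ → (-17,23,1)
river: ρ → (1,23,-17)
river: ρ → (-17,11,7)
river: ρ → (7,17,-11)
river: ρ → (-11,5,13)
river: ρ → (13,21,-3)
river: ρ → (-3,21,13)
ρ-cycle length = 10 (tail of 1 descent step not counted)

10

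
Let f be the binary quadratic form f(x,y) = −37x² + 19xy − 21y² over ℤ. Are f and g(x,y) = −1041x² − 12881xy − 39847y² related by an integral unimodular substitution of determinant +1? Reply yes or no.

D₁ = -2747, D₂ = -2747
f is negative-definite; reduce −f:
−f: flip: (37,-19,21)→(21,19,37)
−f: reduced (well bottom): (21,19,37) with a≤c, −a<b≤a
flip sign back: reduced form of f is (-21,-19,-37)
g is negative-definite; reduce −g:
−g: translate: b→389 (≡12881 mod 2082), so (1041,12881,39847)→(1041,389,37)
−g: flip: (1041,389,37)→(37,-389,1041)
−g: translate: b→-19 (≡-389 mod 74), so (37,-389,1041)→(37,-19,21)
−g: flip: (37,-19,21)→(21,19,37)
−g: reduced (well bottom): (21,19,37) with a≤c, −a<b≤a
flip sign back: reduced form of g is (-21,-19,-37)
reduced forms (-21, -19, -37) vs (-21, -19, -37) ⇒ equivalent

yes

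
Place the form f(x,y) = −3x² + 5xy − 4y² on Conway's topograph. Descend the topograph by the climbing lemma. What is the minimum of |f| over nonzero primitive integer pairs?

translate: b→1 (≡-5 mod 6), so (3,-5,4)→(3,1,2)
flip: (3,1,2)→(2,-1,3)
reduced (well bottom): (2,-1,3) with a≤c, −a<b≤a
well minimum |f| = |-2| = 2 (negative-definite)

2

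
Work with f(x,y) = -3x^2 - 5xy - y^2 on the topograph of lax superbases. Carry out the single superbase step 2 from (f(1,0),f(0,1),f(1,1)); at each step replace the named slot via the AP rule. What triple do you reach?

start (-3,-1,-9) = (f(1,0),f(0,1),f(1,1))
replace slot 2: 2·((-3)+(-9)) − (-1) = -23 → (-3,-23,-9)

-3,-23,-9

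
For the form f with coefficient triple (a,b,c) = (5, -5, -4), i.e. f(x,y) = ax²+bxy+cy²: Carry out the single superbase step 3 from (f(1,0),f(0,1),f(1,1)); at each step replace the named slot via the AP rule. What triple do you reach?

start (5,-4,-4) = (f(1,0),f(0,1),f(1,1))
replace slot 3: 2·(5+(-4)) − (-4) = 6 → (5,-4,6)

5,-4,6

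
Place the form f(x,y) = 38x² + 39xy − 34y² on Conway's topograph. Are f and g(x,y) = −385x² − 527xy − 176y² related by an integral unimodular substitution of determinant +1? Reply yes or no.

D₁ = 6689, D₂ = 6689
river cycle of f (length 150): (-34, 29, 43), (43, 57, -20), (-20, 63, 34), (34, 73, -10), (-10, 67, 55), (55, 43, -22), (-22, 45, 53), (53, 61, -14), (-14, 79, 8), (8, 81, -4), … (140 more)
river cycle of g (length 150): (-34, 29, 43), (43, 57, -20), (-20, 63, 34), (34, 73, -10), (-10, 67, 55), (55, 43, -22), (-22, 45, 53), (53, 61, -14), (-14, 79, 8), (8, 81, -4), … (140 more)
cycles coincide ⇒ equivalent

yes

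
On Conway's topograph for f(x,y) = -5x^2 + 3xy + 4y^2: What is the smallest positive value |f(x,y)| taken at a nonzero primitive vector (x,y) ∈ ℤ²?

river: ρ → (4,5,-4)
river: ρ → (-4,3,5)
river: ρ → (5,7,-2)
river: ρ → (-2,9,1)
river: ρ → (1,9,-2)
river: ρ → (-2,7,5)
river: ρ → (5,3,-4)
river: ρ → (-4,5,4)
river: ρ → (4,3,-5)
river: ρ → (-5,7,2)
river: ρ → (2,9,-1)
river: ρ → (-1,9,2)
river: ρ → (2,7,-5)
river: ρ → (-5,3,4)
closes: descent 0, river 14
min |a| on river = 1

1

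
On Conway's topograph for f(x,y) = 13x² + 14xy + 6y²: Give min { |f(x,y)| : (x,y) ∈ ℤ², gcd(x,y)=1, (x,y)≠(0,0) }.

translate: b→-12 (≡14 mod 26), so (13,14,6)→(13,-12,5)
flip: (13,-12,5)→(5,12,13)
translate: b→2 (≡12 mod 10), so (5,12,13)→(5,2,6)
reduced (well bottom): (5,2,6) with a≤c, −a<b≤a
well minimum = a = 5

5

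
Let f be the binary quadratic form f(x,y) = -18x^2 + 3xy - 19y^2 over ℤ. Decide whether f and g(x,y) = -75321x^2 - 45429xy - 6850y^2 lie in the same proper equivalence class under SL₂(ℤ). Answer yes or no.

D₁ = -1359, D₂ = -1359
f is negative-definite; reduce −f:
−f: reduced (well bottom): (18,-3,19) with a≤c, −a<b≤a
flip sign back: reduced form of f is (-18,3,-19)
g is negative-definite; reduce −g:
−g: flip: (75321,45429,6850)→(6850,-45429,75321)
−g: translate: b→-4329 (≡-45429 mod 13700), so (6850,-45429,75321)→(6850,-4329,684)
−g: flip: (6850,-4329,684)→(684,4329,6850)
−g: translate: b→225 (≡4329 mod 1368), so (684,4329,6850)→(684,225,19)
−g: flip: (684,225,19)→(19,-225,684)
−g: translate: b→3 (≡-225 mod 38), so (19,-225,684)→(19,3,18)
−g: flip: (19,3,18)→(18,-3,19)
−g: reduced (well bottom): (18,-3,19) with a≤c, −a<b≤a
flip sign back: reduced form of g is (-18,3,-19)
reduced forms (-18, 3, -19) vs (-18, 3, -19) ⇒ equivalent

yes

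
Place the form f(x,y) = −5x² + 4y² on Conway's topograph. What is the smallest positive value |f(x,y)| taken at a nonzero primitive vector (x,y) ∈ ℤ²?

descent: ρ → (4,8,-1)  [lands on river]
river: ρ → (-1,8,4)
closes: descent 1, river 2
min |a| on river = 1

1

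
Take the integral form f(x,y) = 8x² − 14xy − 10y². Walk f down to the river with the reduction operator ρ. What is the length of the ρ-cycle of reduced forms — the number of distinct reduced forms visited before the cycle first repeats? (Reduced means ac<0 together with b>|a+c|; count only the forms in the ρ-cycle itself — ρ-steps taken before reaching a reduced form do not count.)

D = 516, ⌊√D⌋ = 22
descent: ρ → (-10,14,8)  [lands on river]
river: ρ → (8,18,-6)
river: ρ → (-6,18,8)
river: ρ → (8,14,-10)
river: ρ → (-10,6,12)
river: ρ → (12,18,-4)
river: ρ → (-4,22,2)
river: ρ → (2,22,-4)
river: ρ → (-4,18,12)
river: ρ → (12,6,-10)
ρ-cycle length = 10 (tail of 1 descent step not counted)

10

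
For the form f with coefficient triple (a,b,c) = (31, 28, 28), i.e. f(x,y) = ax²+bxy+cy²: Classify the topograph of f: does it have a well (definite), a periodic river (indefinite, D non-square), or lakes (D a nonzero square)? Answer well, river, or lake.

D = b²−4ac = 28² − 4·31·28 = -2688
D < 0 ⇒ definite ⇒ every region one sign ⇒ single well

well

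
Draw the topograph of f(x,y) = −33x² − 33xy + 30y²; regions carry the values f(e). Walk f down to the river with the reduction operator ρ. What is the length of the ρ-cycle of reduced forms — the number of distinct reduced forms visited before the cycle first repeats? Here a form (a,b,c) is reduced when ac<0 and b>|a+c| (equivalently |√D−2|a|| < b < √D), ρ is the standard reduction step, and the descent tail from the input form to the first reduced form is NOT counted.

D = 5049, ⌊√D⌋ = 71
descent: ρ → (30,33,-33)  [lands on river]
river: ρ → (-33,33,30)
river: ρ → (30,27,-36)
river: ρ → (-36,45,21)
river: ρ → (21,39,-42)
river: ρ → (-42,45,18)
river: ρ → (18,63,-15)
river: ρ → (-15,57,30)
river: ρ → (30,63,-9)
river: ρ → (-9,63,30)
river: ρ → (30,57,-15)
river: ρ → (-15,63,18)
river: ρ → (18,45,-42)
river: ρ → (-42,39,21)
river: ρ → (21,45,-36)
river: ρ → (-36,27,30)
ρ-cycle length = 16 (tail of 1 descent step not counted)

16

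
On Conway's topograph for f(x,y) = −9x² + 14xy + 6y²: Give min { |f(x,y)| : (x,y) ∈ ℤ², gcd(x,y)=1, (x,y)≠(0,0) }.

river: ρ → (6,10,-13)
river: ρ → (-13,16,3)
river: ρ → (3,20,-1)
river: ρ → (-1,20,3)
river: ρ → (3,16,-13)
river: ρ → (-13,10,6)
river: ρ → (6,14,-9)
river: ρ → (-9,4,11)
river: ρ → (11,18,-2)
river: ρ → (-2,18,11)
river: ρ → (11,4,-9)
river: ρ → (-9,14,6)
closes: descent 0, river 12
min |a| on river = 1

1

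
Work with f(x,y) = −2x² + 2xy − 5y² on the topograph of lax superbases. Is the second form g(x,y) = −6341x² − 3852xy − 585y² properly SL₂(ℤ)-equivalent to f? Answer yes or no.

D₁ = -36, D₂ = -36
f is negative-definite; reduce −f:
−f: translate: b→2 (≡-2 mod 4), so (2,-2,5)→(2,2,5)
−f: reduced (well bottom): (2,2,5) with a≤c, −a<b≤a
flip sign back: reduced form of f is (-2,-2,-5)
g is negative-definite; reduce −g:
−g: flip: (6341,3852,585)→(585,-3852,6341)
−g: translate: b→-342 (≡-3852 mod 1170), so (585,-3852,6341)→(585,-342,50)
−g: flip: (585,-342,50)→(50,342,585)
−g: translate: b→42 (≡342 mod 100), so (50,342,585)→(50,42,9)
−g: flip: (50,42,9)→(9,-42,50)
−g: translate: b→-6 (≡-42 mod 18), so (9,-42,50)→(9,-6,2)
−g: flip: (9,-6,2)→(2,6,9)
−g: translate: b→2 (≡6 mod 4), so (2,6,9)→(2,2,5)
−g: reduced (well bottom): (2,2,5) with a≤c, −a<b≤a
flip sign back: reduced form of g is (-2,-2,-5)
reduced forms (-2, -2, -5) vs (-2, -2, -5) ⇒ equivalent

yes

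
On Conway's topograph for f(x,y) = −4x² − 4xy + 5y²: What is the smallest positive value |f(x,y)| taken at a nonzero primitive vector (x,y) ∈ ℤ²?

descent: ρ → (5,4,-4)  [lands on river]
river: ρ → (-4,4,5)
river: ρ → (5,6,-3)
river: ρ → (-3,6,5)
closes: descent 1, river 4
min |a| on river = 3

3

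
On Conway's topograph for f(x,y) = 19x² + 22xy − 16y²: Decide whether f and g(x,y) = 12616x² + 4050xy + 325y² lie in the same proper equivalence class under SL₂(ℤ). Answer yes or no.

D₁ = 1700, D₂ = 1700
river cycle of f (length 14): (-16, 10, 25), (25, 40, -1), (-1, 40, 25), (25, 10, -16), (-16, 22, 19), (19, 16, -19), (-19, 22, 16), (16, 10, -25), (-25, 40, 1), (1, 40, -25), … (4 more)
river cycle of g (length 14): (16, 22, -19), (-19, 16, 19), (19, 22, -16), (-16, 10, 25), (25, 40, -1), (-1, 40, 25), (25, 10, -16), (-16, 22, 19), (19, 16, -19), (-19, 22, 16), … (4 more)
cycles coincide ⇒ equivalent

yes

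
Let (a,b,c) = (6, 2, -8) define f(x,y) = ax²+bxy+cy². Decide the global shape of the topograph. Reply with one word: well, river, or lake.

D = b²−4ac = 2² − 4·6·(-8) = 196
D = 14² is a perfect square ⇒ form factors over ℤ ⇒ lakes

lake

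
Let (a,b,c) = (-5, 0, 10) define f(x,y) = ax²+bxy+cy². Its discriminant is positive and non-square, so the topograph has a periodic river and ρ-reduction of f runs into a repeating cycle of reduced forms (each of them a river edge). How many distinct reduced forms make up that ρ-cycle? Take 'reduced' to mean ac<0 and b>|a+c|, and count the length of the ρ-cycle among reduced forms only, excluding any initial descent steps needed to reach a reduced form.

D = 200, ⌊√D⌋ = 14
descent: ρ → (10,0,-5)
descent: ρ → (-5,10,5)  [lands on river]
river: ρ → (5,10,-5)
ρ-cycle length = 2 (tail of 2 descent steps not counted)

2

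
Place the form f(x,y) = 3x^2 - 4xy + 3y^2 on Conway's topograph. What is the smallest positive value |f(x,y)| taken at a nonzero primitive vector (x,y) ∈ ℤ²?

translate: b→2 (≡-4 mod 6), so (3,-4,3)→(3,2,2)
flip: (3,2,2)→(2,-2,3)
translate: b→2 (≡-2 mod 4), so (2,-2,3)→(2,2,3)
reduced (well bottom): (2,2,3) with a≤c, −a<b≤a
well minimum = a = 2

2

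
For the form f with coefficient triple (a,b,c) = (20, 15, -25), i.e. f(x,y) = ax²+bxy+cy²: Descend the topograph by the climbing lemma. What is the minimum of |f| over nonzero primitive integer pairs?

river: ρ → (-25,35,10)
river: ρ → (10,45,-5)
river: ρ → (-5,45,10)
river: ρ → (10,35,-25)
river: ρ → (-25,15,20)
river: ρ → (20,25,-20)
river: ρ → (-20,15,25)
river: ρ → (25,35,-10)
river: ρ → (-10,45,5)
river: ρ → (5,45,-10)
river: ρ → (-10,35,25)
river: ρ → (25,15,-20)
river: ρ → (-20,25,20)
river: ρ → (20,15,-25)
closes: descent 0, river 14
min |a| on river = 5

5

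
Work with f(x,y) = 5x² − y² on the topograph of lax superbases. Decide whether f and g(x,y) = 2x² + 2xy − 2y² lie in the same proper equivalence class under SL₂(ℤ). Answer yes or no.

D₁ = 20, D₂ = 20
river cycle of f (length 2): (-1, 4, 1), (1, 4, -1)
river cycle of g (length 2): (-2, 2, 2), (2, 2, -2)
cycles differ ⇒ inequivalent

no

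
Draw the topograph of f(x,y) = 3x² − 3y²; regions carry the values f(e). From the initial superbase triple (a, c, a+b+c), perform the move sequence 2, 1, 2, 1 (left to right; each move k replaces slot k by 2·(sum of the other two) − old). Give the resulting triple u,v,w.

start (3,-3,0) = (f(1,0),f(0,1),f(1,1))
replace slot 2: 2·(3+0) − (-3) = 9 → (3,9,0)
replace slot 1: 2·(9+0) − 3 = 15 → (15,9,0)
replace slot 2: 2·(15+0) − 9 = 21 → (15,21,0)
replace slot 1: 2·(21+0) − 15 = 27 → (27,21,0)

27,21,0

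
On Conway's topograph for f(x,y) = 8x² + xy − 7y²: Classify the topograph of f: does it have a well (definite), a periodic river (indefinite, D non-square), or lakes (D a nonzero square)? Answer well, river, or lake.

D = b²−4ac = 1² − 4·8·(-7) = 225
D = 15² is a perfect square ⇒ form factors over ℤ ⇒ lakes

lake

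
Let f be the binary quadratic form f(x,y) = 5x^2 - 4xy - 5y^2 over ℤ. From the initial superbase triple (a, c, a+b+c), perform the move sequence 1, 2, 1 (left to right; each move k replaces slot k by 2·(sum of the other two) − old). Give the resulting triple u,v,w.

start (5,-5,-4) = (f(1,0),f(0,1),f(1,1))
replace slot 1: 2·((-5)+(-4)) − 5 = -23 → (-23,-5,-4)
replace slot 2: 2·((-23)+(-4)) − (-5) = -49 → (-23,-49,-4)
replace slot 1: 2·((-49)+(-4)) − (-23) = -83 → (-83,-49,-4)

-83,-49,-4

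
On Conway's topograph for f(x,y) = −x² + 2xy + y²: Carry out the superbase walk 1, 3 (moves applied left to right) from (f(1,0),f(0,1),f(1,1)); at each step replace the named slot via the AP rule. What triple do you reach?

start (-1,1,2) = (f(1,0),f(0,1),f(1,1))
replace slot 1: 2·(1+2) − (-1) = 7 → (7,1,2)
replace slot 3: 2·(7+1) − 2 = 14 → (7,1,14)

7,1,14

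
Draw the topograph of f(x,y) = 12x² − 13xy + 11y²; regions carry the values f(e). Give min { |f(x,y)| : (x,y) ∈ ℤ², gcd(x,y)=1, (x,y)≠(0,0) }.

translate: b→11 (≡-13 mod 24), so (12,-13,11)→(12,11,10)
flip: (12,11,10)→(10,-11,12)
translate: b→9 (≡-11 mod 20), so (10,-11,12)→(10,9,11)
reduced (well bottom): (10,9,11) with a≤c, −a<b≤a
well minimum = a = 10

10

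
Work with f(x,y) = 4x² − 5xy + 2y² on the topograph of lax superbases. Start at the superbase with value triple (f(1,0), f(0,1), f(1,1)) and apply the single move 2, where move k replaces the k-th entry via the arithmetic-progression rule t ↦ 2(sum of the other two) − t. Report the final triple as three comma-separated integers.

start (4,2,1) = (f(1,0),f(0,1),f(1,1))
replace slot 2: 2·(4+1) − 2 = 8 → (4,8,1)

4,8,1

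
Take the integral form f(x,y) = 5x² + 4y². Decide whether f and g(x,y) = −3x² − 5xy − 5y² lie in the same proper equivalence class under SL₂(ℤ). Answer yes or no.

D₁ = -80, D₂ = -35
discriminants differ ⇒ not SL₂(ℤ)-equivalent

no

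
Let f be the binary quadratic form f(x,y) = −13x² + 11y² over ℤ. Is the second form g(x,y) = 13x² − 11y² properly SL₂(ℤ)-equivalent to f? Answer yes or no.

D₁ = 572, D₂ = 572
river cycle of f (length 2): (11, 22, -2), (-2, 22, 11)
river cycle of g (length 2): (-11, 22, 2), (2, 22, -11)
cycles differ ⇒ inequivalent

no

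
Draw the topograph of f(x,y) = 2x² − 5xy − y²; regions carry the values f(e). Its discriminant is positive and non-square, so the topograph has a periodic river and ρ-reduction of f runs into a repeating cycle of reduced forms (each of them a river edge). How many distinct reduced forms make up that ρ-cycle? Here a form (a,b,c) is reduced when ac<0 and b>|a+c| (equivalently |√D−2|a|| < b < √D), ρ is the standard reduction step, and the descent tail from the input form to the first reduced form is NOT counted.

D = 33, ⌊√D⌋ = 5
descent: ρ → (-1,5,2)  [lands on river]
river: ρ → (2,3,-3)
river: ρ → (-3,3,2)
river: ρ → (2,5,-1)
ρ-cycle length = 4 (tail of 1 descent step not counted)

4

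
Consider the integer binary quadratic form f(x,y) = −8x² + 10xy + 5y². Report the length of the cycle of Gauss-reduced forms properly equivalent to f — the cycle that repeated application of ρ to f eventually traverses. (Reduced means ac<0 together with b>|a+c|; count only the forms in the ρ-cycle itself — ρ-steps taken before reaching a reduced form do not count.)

D = 260, ⌊√D⌋ = 16
river: ρ → (5,10,-8)
river: ρ → (-8,6,7)
river: ρ → (7,8,-7)
river: ρ → (-7,6,8)
river: ρ → (8,10,-5)
river: ρ → (-5,10,8)
river: ρ → (8,6,-7)
river: ρ → (-7,8,7)
river: ρ → (7,6,-8)
river: ρ → (-8,10,5)
ρ-cycle length = 10 (tail of 0 descent steps not counted)

10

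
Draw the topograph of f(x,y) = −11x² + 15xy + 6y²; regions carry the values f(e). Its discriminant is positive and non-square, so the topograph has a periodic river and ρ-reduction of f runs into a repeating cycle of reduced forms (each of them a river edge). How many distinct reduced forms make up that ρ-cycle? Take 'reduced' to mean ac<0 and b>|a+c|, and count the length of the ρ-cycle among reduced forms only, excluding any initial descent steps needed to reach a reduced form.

D = 489, ⌊√D⌋ = 22
river: ρ → (6,21,-2)
river: ρ → (-2,19,16)
river: ρ → (16,13,-5)
river: ρ → (-5,17,10)
river: ρ → (10,3,-12)
river: ρ → (-12,21,1)
river: ρ → (1,21,-12)
river: ρ → (-12,3,10)
river: ρ → (10,17,-5)
river: ρ → (-5,13,16)
river: ρ → (16,19,-2)
river: ρ → (-2,21,6)
river: ρ → (6,15,-11)
river: ρ → (-11,7,10)
river: ρ → (10,13,-8)
river: ρ → (-8,19,4)
river: ρ → (4,21,-3)
river: ρ → (-3,21,4)
river: ρ → (4,19,-8)
river: ρ → (-8,13,10)
river: ρ → (10,7,-11)
river: ρ → (-11,15,6)
ρ-cycle length = 22 (tail of 0 descent steps not counted)

22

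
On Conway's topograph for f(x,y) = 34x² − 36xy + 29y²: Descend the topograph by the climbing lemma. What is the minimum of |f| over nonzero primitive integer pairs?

translate: b→32 (≡-36 mod 68), so (34,-36,29)→(34,32,27)
flip: (34,32,27)→(27,-32,34)
translate: b→22 (≡-32 mod 54), so (27,-32,34)→(27,22,29)
reduced (well bottom): (27,22,29) with a≤c, −a<b≤a
well minimum = a = 27

27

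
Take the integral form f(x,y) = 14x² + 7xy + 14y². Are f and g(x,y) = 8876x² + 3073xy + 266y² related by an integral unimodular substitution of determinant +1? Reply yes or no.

D₁ = -735, D₂ = -735
f: reduced (well bottom): (14,7,14) with a≤c, −a<b≤a
g: flip: (8876,3073,266)→(266,-3073,8876)
g: translate: b→119 (≡-3073 mod 532), so (266,-3073,8876)→(266,119,14)
g: flip: (266,119,14)→(14,-119,266)
g: translate: b→-7 (≡-119 mod 28), so (14,-119,266)→(14,-7,14)
g: flip: (14,-7,14)→(14,7,14)
g: reduced (well bottom): (14,7,14) with a≤c, −a<b≤a
reduced forms (14, 7, 14) vs (14, 7, 14) ⇒ equivalent

yes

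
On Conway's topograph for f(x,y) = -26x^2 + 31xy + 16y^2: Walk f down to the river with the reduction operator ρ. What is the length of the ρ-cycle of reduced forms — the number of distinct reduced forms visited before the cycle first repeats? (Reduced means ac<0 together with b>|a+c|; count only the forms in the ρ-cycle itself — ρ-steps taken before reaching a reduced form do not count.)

D = 2625, ⌊√D⌋ = 51
river: ρ → (16,33,-24)
river: ρ → (-24,15,25)
river: ρ → (25,35,-14)
river: ρ → (-14,49,4)
river: ρ → (4,47,-26)
river: ρ → (-26,5,25)
river: ρ → (25,45,-6)
river: ρ → (-6,51,1)
river: ρ → (1,51,-6)
river: ρ → (-6,45,25)
river: ρ → (25,5,-26)
river: ρ → (-26,47,4)
river: ρ → (4,49,-14)
river: ρ → (-14,35,25)
river: ρ → (25,15,-24)
river: ρ → (-24,33,16)
river: ρ → (16,31,-26)
river: ρ → (-26,21,21)
river: ρ → (21,21,-26)
river: ρ → (-26,31,16)
ρ-cycle length = 20 (tail of 0 descent steps not counted)

20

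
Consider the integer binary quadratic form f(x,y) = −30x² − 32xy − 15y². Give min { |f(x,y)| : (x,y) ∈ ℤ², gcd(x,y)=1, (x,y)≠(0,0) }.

translate: b→-28 (≡32 mod 60), so (30,32,15)→(30,-28,13)
flip: (30,-28,13)→(13,28,30)
translate: b→2 (≡28 mod 26), so (13,28,30)→(13,2,15)
reduced (well bottom): (13,2,15) with a≤c, −a<b≤a
well minimum |f| = |-13| = 13 (negative-definite)

13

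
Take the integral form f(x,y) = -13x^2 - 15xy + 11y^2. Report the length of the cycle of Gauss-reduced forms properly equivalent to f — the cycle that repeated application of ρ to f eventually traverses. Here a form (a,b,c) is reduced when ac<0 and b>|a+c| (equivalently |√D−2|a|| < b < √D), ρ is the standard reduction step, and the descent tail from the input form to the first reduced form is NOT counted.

D = 797, ⌊√D⌋ = 28
descent: ρ → (11,15,-13)  [lands on river]
river: ρ → (-13,11,13)
river: ρ → (13,15,-11)
river: ρ → (-11,7,17)
river: ρ → (17,27,-1)
river: ρ → (-1,27,17)
river: ρ → (17,7,-11)
river: ρ → (-11,15,13)
river: ρ → (13,11,-13)
river: ρ → (-13,15,11)
river: ρ → (11,7,-17)
river: ρ → (-17,27,1)
river: ρ → (1,27,-17)
river: ρ → (-17,7,11)
ρ-cycle length = 14 (tail of 1 descent step not counted)

14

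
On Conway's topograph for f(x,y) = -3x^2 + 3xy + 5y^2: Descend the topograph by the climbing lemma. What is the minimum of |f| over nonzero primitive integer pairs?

river: ρ → (5,7,-1)
river: ρ → (-1,7,5)
river: ρ → (5,3,-3)
river: ρ → (-3,3,5)
closes: descent 0, river 4
min |a| on river = 1

1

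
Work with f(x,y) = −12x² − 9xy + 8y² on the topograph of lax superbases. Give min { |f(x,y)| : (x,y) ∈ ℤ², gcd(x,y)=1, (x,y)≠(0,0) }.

descent: ρ → (8,9,-12)  [lands on river]
river: ρ → (-12,15,5)
river: ρ → (5,15,-12)
river: ρ → (-12,9,8)
river: ρ → (8,7,-13)
river: ρ → (-13,19,2)
river: ρ → (2,21,-3)
river: ρ → (-3,21,2)
river: ρ → (2,19,-13)
river: ρ → (-13,7,8)
closes: descent 1, river 10
min |a| on river = 2

2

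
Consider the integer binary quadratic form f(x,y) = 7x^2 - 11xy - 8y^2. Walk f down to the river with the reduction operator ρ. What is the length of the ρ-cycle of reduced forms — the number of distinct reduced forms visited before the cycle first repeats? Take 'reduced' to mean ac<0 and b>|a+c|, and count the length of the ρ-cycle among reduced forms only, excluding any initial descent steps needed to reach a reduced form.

D = 345, ⌊√D⌋ = 18
descent: ρ → (-8,11,7)  [lands on river]
river: ρ → (7,17,-2)
river: ρ → (-2,15,15)
river: ρ → (15,15,-2)
river: ρ → (-2,17,7)
river: ρ → (7,11,-8)
river: ρ → (-8,5,10)
river: ρ → (10,15,-3)
river: ρ → (-3,15,10)
river: ρ → (10,5,-8)
ρ-cycle length = 10 (tail of 1 descent step not counted)

10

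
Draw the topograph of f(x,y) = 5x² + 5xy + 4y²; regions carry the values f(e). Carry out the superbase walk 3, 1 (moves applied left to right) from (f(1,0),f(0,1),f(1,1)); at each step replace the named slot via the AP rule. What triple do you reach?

start (5,4,14) = (f(1,0),f(0,1),f(1,1))
replace slot 3: 2·(5+4) − 14 = 4 → (5,4,4)
replace slot 1: 2·(4+4) − 5 = 11 → (11,4,4)

11,4,4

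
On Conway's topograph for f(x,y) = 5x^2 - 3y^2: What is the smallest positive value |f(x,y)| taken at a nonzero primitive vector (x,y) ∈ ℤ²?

descent: ρ → (-3,6,2)  [lands on river]
river: ρ → (2,6,-3)
closes: descent 1, river 2
min |a| on river = 2

2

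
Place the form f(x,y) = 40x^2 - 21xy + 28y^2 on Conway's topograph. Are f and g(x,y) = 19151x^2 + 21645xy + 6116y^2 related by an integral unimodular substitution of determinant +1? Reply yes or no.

D₁ = -4039, D₂ = -4039
f: flip: (40,-21,28)→(28,21,40)
f: reduced (well bottom): (28,21,40) with a≤c, −a<b≤a
g: translate: b→-16657 (≡21645 mod 38302), so (19151,21645,6116)→(19151,-16657,3622)
g: flip: (19151,-16657,3622)→(3622,16657,19151)
g: translate: b→2169 (≡16657 mod 7244), so (3622,16657,19151)→(3622,2169,325)
g: flip: (3622,2169,325)→(325,-2169,3622)
g: translate: b→-219 (≡-2169 mod 650), so (325,-2169,3622)→(325,-219,40)
g: flip: (325,-219,40)→(40,219,325)
g: translate: b→-21 (≡219 mod 80), so (40,219,325)→(40,-21,28)
g: flip: (40,-21,28)→(28,21,40)
g: reduced (well bottom): (28,21,40) with a≤c, −a<b≤a
reduced forms (28, 21, 40) vs (28, 21, 40) ⇒ equivalent

yes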